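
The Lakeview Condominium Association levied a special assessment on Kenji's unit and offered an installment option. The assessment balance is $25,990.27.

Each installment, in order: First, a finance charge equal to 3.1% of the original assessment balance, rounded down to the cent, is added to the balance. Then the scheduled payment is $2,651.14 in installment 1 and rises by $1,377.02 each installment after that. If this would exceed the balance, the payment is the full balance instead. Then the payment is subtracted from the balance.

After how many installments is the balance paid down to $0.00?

6

Installment 1: $25,990.27 +$805.69 interest = $26,795.96; pay $2,651.14 → $24,144.82
Installment 2: $24,144.82 +$805.69 interest = $24,950.51; pay $4,028.16 → $20,922.35
Installment 3: $20,922.35 +$805.69 interest = $21,728.04; pay $5,405.18 → $16,322.86
Installment 4: $16,322.86 +$805.69 interest = $17,128.55; pay $6,782.20 → $10,346.35
Installment 5: $10,346.35 +$805.69 interest = $11,152.04; pay $8,159.22 → $2,992.82
Installment 6: $2,992.82 +$805.69 interest = $3,798.51; pay $3,798.51 → $0.00
Balance reaches $0.00 in installment 6.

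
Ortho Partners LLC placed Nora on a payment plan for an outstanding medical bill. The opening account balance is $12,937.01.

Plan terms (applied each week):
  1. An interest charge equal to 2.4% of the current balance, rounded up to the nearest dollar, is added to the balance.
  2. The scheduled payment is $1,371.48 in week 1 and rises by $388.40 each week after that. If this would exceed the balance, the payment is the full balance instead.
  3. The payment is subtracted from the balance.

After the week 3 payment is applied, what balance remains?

# | Opening | Interest | Payment | End bal
1 | $12,937.01 | $311.00 | $1,371.48 | $11,876.53
2 | $11,876.53 | $286.00 | $1,759.88 | $10,402.65
3 | $10,402.65 | $250.00 | $2,148.28 | $8,504.37

$8,504.37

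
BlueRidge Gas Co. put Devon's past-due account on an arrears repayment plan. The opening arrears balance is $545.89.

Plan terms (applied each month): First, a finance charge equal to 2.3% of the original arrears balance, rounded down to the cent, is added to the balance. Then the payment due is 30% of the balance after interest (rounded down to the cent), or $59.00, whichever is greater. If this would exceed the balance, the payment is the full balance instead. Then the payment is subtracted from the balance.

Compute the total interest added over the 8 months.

$100.40

Month 1: $545.89 +$12.55 interest = $558.44; pay $167.53 → $390.91
Month 2: $390.91 +$12.55 interest = $403.46; pay $121.03 → $282.43
Month 3: $282.43 +$12.55 interest = $294.98; pay $88.49 → $206.49
Month 4: $206.49 +$12.55 interest = $219.04; pay $65.71 → $153.33
Month 5: $153.33 +$12.55 interest = $165.88; pay $59.00 → $106.88
Month 6: $106.88 +$12.55 interest = $119.43; pay $59.00 → $60.43
Month 7: $60.43 +$12.55 interest = $72.98; pay $59.00 → $13.98
Month 8: $13.98 +$12.55 interest = $26.53; pay $26.53 → $0.00
Total interest: $12.55 + $12.55 + $12.55 + $12.55 + $12.55 + $12.55 + $12.55 + $12.55 = $100.40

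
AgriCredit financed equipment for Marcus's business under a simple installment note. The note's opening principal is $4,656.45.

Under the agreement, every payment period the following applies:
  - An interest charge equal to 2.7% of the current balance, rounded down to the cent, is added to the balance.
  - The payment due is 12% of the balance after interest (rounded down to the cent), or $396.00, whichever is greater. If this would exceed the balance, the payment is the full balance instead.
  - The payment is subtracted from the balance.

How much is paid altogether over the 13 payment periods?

$5,522.80

Payment period 1: $4,656.45 +$125.72 interest = $4,782.17; pay $573.86 → $4,208.31
Payment period 2: $4,208.31 +$113.62 interest = $4,321.93; pay $518.63 → $3,803.30
Payment period 3: $3,803.30 +$102.68 interest = $3,905.98; pay $468.71 → $3,437.27
Payment period 4: $3,437.27 +$92.80 interest = $3,530.07; pay $423.60 → $3,106.47
Payment period 5: $3,106.47 +$83.87 interest = $3,190.34; pay $396.00 → $2,794.34
Payment period 6: $2,794.34 +$75.44 interest = $2,869.78; pay $396.00 → $2,473.78
Payment period 7: $2,473.78 +$66.79 interest = $2,540.57; pay $396.00 → $2,144.57
Payment period 8: $2,144.57 +$57.90 interest = $2,202.47; pay $396.00 → $1,806.47
Payment period 9: $1,806.47 +$48.77 interest = $1,855.24; pay $396.00 → $1,459.24
Payment period 10: $1,459.24 +$39.39 interest = $1,498.63; pay $396.00 → $1,102.63
Payment period 11: $1,102.63 +$29.77 interest = $1,132.40; pay $396.00 → $736.40
Payment period 12: $736.40 +$19.88 interest = $756.28; pay $396.00 → $360.28
Payment period 13: $360.28 +$9.72 interest = $370.00; pay $370.00 → $0.00
Total paid: $5,522.80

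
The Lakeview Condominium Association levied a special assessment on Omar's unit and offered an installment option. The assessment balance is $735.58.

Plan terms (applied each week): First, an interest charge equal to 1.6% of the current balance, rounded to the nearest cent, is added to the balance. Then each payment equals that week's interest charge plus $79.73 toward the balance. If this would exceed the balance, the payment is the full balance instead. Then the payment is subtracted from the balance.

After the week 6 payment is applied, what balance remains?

# | Opening | Interest | Payment | End bal
1 | $735.58 | $11.77 | $91.50 | $655.85
2 | $655.85 | $10.49 | $90.22 | $576.12
3 | $576.12 | $9.22 | $88.95 | $496.39
4 | $496.39 | $7.94 | $87.67 | $416.66
5 | $416.66 | $6.67 | $86.40 | $336.93
6 | $336.93 | $5.39 | $85.12 | $257.20

$257.20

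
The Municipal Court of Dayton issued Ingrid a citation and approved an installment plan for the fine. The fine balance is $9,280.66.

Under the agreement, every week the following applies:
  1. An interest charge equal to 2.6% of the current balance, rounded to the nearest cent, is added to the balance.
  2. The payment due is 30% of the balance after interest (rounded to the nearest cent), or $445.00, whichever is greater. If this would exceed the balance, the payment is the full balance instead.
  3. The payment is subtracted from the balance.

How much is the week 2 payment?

# | Opening | Interest | Payment | End bal
1 | $9,280.66 | $241.30 | $2,856.59 | $6,665.37
2 | $6,665.37 | $173.30 | $2,051.60 | $4,787.07

$2,051.60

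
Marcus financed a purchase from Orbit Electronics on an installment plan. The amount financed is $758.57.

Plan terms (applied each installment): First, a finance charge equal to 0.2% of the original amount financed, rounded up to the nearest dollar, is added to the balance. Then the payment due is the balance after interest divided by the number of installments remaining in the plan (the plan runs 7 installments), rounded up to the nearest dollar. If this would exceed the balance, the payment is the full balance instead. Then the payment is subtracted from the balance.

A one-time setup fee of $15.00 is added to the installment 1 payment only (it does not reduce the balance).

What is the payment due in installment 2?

# | Opening | Interest | Payment | Fee | End bal
1 | $758.57 | $2.00 | $109.00 | $15.00 | $651.57
2 | $651.57 | $2.00 | $109.00 | — | $544.57

$109.00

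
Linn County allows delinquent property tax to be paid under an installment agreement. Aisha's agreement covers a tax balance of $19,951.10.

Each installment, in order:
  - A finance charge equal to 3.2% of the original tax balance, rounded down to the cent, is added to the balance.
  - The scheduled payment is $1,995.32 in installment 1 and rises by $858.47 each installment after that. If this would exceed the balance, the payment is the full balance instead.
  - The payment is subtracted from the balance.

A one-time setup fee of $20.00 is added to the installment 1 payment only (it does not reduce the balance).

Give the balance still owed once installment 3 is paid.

Installment 1: $19,951.10 +$638.43 interest = $20,589.53; pay $1,995.32 (+ $20.00 fee) → $18,594.21
Installment 2: $18,594.21 +$638.43 interest = $19,232.64; pay $2,853.79 → $16,378.85
Installment 3: $16,378.85 +$638.43 interest = $17,017.28; pay $3,712.26 → $13,305.02

$13,305.02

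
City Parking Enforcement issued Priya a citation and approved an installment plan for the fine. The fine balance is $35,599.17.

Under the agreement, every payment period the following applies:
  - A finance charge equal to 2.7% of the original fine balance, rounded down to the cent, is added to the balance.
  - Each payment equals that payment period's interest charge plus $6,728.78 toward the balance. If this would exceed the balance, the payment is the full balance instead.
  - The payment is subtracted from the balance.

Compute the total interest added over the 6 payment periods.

Payment period 1: $35,599.17 +$961.17 interest = $36,560.34; pay $7,689.95 → $28,870.39
Payment period 2: $28,870.39 +$961.17 interest = $29,831.56; pay $7,689.95 → $22,141.61
Payment period 3: $22,141.61 +$961.17 interest = $23,102.78; pay $7,689.95 → $15,412.83
Payment period 4: $15,412.83 +$961.17 interest = $16,374.00; pay $7,689.95 → $8,684.05
Payment period 5: $8,684.05 +$961.17 interest = $9,645.22; pay $7,689.95 → $1,955.27
Payment period 6: $1,955.27 +$961.17 interest = $2,916.44; pay $2,916.44 → $0.00
Total interest: $961.17 + $961.17 + $961.17 + $961.17 + $961.17 + $961.17 = $5,767.02

$5,767.02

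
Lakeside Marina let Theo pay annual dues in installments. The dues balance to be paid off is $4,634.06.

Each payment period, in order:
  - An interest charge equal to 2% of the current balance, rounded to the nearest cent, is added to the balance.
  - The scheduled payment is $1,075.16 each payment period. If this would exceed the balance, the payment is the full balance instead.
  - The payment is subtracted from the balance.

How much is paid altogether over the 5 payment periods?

# | Opening | Interest | Payment | End bal
1 | $4,634.06 | $92.68 | $1,075.16 | $3,651.58
2 | $3,651.58 | $73.03 | $1,075.16 | $2,649.45
3 | $2,649.45 | $52.99 | $1,075.16 | $1,627.28
4 | $1,627.28 | $32.55 | $1,075.16 | $584.67
5 | $584.67 | $11.69 | $596.36 | $0.00
Total paid: $4,897.00

$4,897.00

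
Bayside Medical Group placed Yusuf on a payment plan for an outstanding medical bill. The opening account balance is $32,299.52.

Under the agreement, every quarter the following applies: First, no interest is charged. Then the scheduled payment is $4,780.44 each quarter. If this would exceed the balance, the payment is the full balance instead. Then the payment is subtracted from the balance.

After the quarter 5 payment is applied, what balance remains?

Quarter 1: $32,299.52 − $4,780.44 → $27,519.08
Quarter 2: $27,519.08 − $4,780.44 → $22,738.64
Quarter 3: $22,738.64 − $4,780.44 → $17,958.20
Quarter 4: $17,958.20 − $4,780.44 → $13,177.76
Quarter 5: $13,177.76 − $4,780.44 → $8,397.32

$8,397.32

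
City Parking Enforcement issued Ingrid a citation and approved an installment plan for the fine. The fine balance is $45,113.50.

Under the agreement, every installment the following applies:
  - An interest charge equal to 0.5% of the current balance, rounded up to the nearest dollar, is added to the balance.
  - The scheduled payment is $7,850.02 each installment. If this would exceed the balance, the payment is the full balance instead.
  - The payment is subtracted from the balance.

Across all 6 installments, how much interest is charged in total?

Installment 1: $45,113.50 +$226.00 interest = $45,339.50; pay $7,850.02 → $37,489.48
Installment 2: $37,489.48 +$188.00 interest = $37,677.48; pay $7,850.02 → $29,827.46
Installment 3: $29,827.46 +$150.00 interest = $29,977.46; pay $7,850.02 → $22,127.44
Installment 4: $22,127.44 +$111.00 interest = $22,238.44; pay $7,850.02 → $14,388.42
Installment 5: $14,388.42 +$72.00 interest = $14,460.42; pay $7,850.02 → $6,610.40
Installment 6: $6,610.40 +$34.00 interest = $6,644.40; pay $6,644.40 → $0.00
Total interest: $226.00 + $188.00 + $150.00 + $111.00 + $72.00 + $34.00 = $781.00

$781.00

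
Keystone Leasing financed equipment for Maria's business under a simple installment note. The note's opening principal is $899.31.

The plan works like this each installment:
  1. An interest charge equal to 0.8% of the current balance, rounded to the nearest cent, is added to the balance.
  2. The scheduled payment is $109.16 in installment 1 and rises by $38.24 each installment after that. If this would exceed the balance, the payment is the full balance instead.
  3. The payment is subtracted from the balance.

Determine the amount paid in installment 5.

Installment 1: $899.31 +$7.19 interest = $906.50; pay $109.16 → $797.34
Installment 2: $797.34 +$6.38 interest = $803.72; pay $147.40 → $656.32
Installment 3: $656.32 +$5.25 interest = $661.57; pay $185.64 → $475.93
Installment 4: $475.93 +$3.81 interest = $479.74; pay $223.88 → $255.86
Installment 5: $255.86 +$2.05 interest = $257.91; pay $257.91 → $0.00

$257.91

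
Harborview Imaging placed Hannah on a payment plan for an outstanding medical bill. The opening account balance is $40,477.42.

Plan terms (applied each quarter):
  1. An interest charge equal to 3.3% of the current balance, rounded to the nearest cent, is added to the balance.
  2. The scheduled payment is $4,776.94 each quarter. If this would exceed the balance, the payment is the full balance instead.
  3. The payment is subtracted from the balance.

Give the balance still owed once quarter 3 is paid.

Quarter 1: opening $40,477.42; interest $1,335.75 → $41,813.17; payment $4,776.94; balance $37,036.23
Quarter 2: opening $37,036.23; interest $1,222.20 → $38,258.43; payment $4,776.94; balance $33,481.49
Quarter 3: opening $33,481.49; interest $1,104.89 → $34,586.38; payment $4,776.94; balance $29,809.44

$29,809.44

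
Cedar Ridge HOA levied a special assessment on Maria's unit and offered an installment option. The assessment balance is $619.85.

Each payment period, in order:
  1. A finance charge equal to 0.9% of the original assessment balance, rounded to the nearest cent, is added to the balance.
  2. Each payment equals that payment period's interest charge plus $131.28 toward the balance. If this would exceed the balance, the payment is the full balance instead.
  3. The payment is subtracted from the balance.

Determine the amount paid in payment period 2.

$136.86

Payment period 1: opening $619.85; interest $5.58 → $625.43; payment $136.86; balance $488.57
Payment period 2: opening $488.57; interest $5.58 → $494.15; payment $136.86; balance $357.29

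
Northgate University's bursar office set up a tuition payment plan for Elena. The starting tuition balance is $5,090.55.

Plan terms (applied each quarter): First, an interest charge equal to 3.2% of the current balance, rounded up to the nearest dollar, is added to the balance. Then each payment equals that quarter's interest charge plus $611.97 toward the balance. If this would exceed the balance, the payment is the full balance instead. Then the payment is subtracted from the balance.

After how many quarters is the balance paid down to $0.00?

9

# | Opening | Interest | Payment | End bal
1 | $5,090.55 | $163.00 | $774.97 | $4,478.58
2 | $4,478.58 | $144.00 | $755.97 | $3,866.61
3 | $3,866.61 | $124.00 | $735.97 | $3,254.64
4 | $3,254.64 | $105.00 | $716.97 | $2,642.67
5 | $2,642.67 | $85.00 | $696.97 | $2,030.70
6 | $2,030.70 | $65.00 | $676.97 | $1,418.73
7 | $1,418.73 | $46.00 | $657.97 | $806.76
8 | $806.76 | $26.00 | $637.97 | $194.79
9 | $194.79 | $7.00 | $201.79 | $0.00
Balance reaches $0.00 in quarter 9.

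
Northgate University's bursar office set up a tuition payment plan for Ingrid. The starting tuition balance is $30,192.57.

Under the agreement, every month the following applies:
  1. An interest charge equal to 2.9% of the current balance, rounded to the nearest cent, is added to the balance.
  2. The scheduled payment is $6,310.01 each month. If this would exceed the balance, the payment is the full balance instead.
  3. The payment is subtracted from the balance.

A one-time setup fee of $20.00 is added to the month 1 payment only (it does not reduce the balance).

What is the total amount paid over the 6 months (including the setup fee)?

# | Opening | Interest | Payment | Fee | End bal
1 | $30,192.57 | $875.58 | $6,310.01 | $20.00 | $24,758.14
2 | $24,758.14 | $717.99 | $6,310.01 | — | $19,166.12
3 | $19,166.12 | $555.82 | $6,310.01 | — | $13,411.93
4 | $13,411.93 | $388.95 | $6,310.01 | — | $7,490.87
5 | $7,490.87 | $217.24 | $6,310.01 | — | $1,398.10
6 | $1,398.10 | $40.54 | $1,438.64 | — | $0.00
Total paid: $33,008.69

$33,008.69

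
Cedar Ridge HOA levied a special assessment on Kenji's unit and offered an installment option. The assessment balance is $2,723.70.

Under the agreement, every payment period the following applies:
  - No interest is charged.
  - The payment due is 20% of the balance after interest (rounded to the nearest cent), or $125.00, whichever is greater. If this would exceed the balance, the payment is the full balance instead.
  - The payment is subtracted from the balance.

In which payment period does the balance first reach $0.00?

Payment period 1: opening $2,723.70; payment $544.74; balance $2,178.96
Payment period 2: opening $2,178.96; payment $435.79; balance $1,743.17
Payment period 3: opening $1,743.17; payment $348.63; balance $1,394.54
Payment period 4: opening $1,394.54; payment $278.91; balance $1,115.63
Payment period 5: opening $1,115.63; payment $223.13; balance $892.50
Payment period 6: opening $892.50; payment $178.50; balance $714.00
Payment period 7: opening $714.00; payment $142.80; balance $571.20
Payment period 8: opening $571.20; payment $125.00; balance $446.20
Payment period 9: opening $446.20; payment $125.00; balance $321.20
Payment period 10: opening $321.20; payment $125.00; balance $196.20
Payment period 11: opening $196.20; payment $125.00; balance $71.20
Payment period 12: opening $71.20; payment $71.20; balance $0.00
Balance reaches $0.00 in payment period 12.

12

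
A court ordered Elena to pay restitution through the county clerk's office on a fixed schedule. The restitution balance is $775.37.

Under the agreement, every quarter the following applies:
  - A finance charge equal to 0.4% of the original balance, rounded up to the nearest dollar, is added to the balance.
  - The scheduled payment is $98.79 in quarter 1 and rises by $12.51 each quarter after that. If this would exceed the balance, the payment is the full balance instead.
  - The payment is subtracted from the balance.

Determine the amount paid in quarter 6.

# | Opening | Interest | Payment | End bal
1 | $775.37 | $4.00 | $98.79 | $680.58
2 | $680.58 | $4.00 | $111.30 | $573.28
3 | $573.28 | $4.00 | $123.81 | $453.47
4 | $453.47 | $4.00 | $136.32 | $321.15
5 | $321.15 | $4.00 | $148.83 | $176.32
6 | $176.32 | $4.00 | $161.34 | $18.98

$161.34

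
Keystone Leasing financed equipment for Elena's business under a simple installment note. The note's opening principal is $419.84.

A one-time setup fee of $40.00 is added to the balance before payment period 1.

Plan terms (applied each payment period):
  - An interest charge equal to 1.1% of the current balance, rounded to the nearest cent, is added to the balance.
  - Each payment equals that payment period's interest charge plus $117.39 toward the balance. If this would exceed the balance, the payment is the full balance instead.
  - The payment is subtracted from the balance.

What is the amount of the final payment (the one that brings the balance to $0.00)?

$108.85

Payment period 1: $459.84 +$5.06 interest = $464.90; pay $122.45 → $342.45
Payment period 2: $342.45 +$3.77 interest = $346.22; pay $121.16 → $225.06
Payment period 3: $225.06 +$2.48 interest = $227.54; pay $119.87 → $107.67
Payment period 4: $107.67 +$1.18 interest = $108.85; pay $108.85 → $0.00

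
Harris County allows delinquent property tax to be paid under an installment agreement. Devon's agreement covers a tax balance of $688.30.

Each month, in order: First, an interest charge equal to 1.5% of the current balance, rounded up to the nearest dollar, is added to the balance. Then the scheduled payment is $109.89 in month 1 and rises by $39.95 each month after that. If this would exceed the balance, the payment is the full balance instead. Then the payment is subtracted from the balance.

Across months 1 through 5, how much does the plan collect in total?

$720.30

Month 1: opening $688.30; interest $11.00 → $699.30; payment $109.89; balance $589.41
Month 2: opening $589.41; interest $9.00 → $598.41; payment $149.84; balance $448.57
Month 3: opening $448.57; interest $7.00 → $455.57; payment $189.79; balance $265.78
Month 4: opening $265.78; interest $4.00 → $269.78; payment $229.74; balance $40.04
Month 5: opening $40.04; interest $1.00 → $41.04; payment $41.04; balance $0.00
Total paid: $720.30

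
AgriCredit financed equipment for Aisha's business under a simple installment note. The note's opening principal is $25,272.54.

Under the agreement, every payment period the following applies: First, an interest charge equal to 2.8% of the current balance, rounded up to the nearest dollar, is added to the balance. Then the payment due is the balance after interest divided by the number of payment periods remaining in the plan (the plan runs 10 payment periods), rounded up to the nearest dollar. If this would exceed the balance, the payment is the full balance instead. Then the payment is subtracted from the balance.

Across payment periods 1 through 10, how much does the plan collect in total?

$29,516.54

# | Opening | Interest | Payment | End bal
1 | $25,272.54 | $708.00 | $2,599.00 | $23,381.54
2 | $23,381.54 | $655.00 | $2,671.00 | $21,365.54
3 | $21,365.54 | $599.00 | $2,746.00 | $19,218.54
4 | $19,218.54 | $539.00 | $2,823.00 | $16,934.54
5 | $16,934.54 | $475.00 | $2,902.00 | $14,507.54
6 | $14,507.54 | $407.00 | $2,983.00 | $11,931.54
7 | $11,931.54 | $335.00 | $3,067.00 | $9,199.54
8 | $9,199.54 | $258.00 | $3,153.00 | $6,304.54
9 | $6,304.54 | $177.00 | $3,241.00 | $3,240.54
10 | $3,240.54 | $91.00 | $3,331.54 | $0.00
Total paid: $29,516.54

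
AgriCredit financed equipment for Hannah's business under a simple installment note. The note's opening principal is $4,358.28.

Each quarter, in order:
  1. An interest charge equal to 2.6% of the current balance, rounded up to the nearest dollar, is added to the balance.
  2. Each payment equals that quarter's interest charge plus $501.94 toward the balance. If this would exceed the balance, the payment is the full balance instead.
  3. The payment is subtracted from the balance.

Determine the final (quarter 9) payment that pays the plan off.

Quarter 1: $4,358.28 +$114.00 interest = $4,472.28; pay $615.94 → $3,856.34
Quarter 2: $3,856.34 +$101.00 interest = $3,957.34; pay $602.94 → $3,354.40
Quarter 3: $3,354.40 +$88.00 interest = $3,442.40; pay $589.94 → $2,852.46
Quarter 4: $2,852.46 +$75.00 interest = $2,927.46; pay $576.94 → $2,350.52
Quarter 5: $2,350.52 +$62.00 interest = $2,412.52; pay $563.94 → $1,848.58
Quarter 6: $1,848.58 +$49.00 interest = $1,897.58; pay $550.94 → $1,346.64
Quarter 7: $1,346.64 +$36.00 interest = $1,382.64; pay $537.94 → $844.70
Quarter 8: $844.70 +$22.00 interest = $866.70; pay $523.94 → $342.76
Quarter 9: $342.76 +$9.00 interest = $351.76; pay $351.76 → $0.00

$351.76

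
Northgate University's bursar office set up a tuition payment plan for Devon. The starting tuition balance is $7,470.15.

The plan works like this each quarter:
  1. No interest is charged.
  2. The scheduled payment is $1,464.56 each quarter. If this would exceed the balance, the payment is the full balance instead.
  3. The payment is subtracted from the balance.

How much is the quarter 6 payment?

# | Opening | Payment | End bal
1 | $7,470.15 | $1,464.56 | $6,005.59
2 | $6,005.59 | $1,464.56 | $4,541.03
3 | $4,541.03 | $1,464.56 | $3,076.47
4 | $3,076.47 | $1,464.56 | $1,611.91
5 | $1,611.91 | $1,464.56 | $147.35
6 | $147.35 | $147.35 | $0.00

$147.35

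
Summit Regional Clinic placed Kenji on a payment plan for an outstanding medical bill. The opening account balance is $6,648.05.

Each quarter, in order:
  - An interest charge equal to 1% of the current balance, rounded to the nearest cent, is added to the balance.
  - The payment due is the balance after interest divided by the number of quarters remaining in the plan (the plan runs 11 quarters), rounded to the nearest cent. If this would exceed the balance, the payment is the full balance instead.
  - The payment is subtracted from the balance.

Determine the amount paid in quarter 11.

$674.27

# | Opening | Interest | Payment | End bal
1 | $6,648.05 | $66.48 | $610.41 | $6,104.12
2 | $6,104.12 | $61.04 | $616.52 | $5,548.64
3 | $5,548.64 | $55.49 | $622.68 | $4,981.45
4 | $4,981.45 | $49.81 | $628.91 | $4,402.35
5 | $4,402.35 | $44.02 | $635.20 | $3,811.17
6 | $3,811.17 | $38.11 | $641.55 | $3,207.73
7 | $3,207.73 | $32.08 | $647.96 | $2,591.85
8 | $2,591.85 | $25.92 | $654.44 | $1,963.33
9 | $1,963.33 | $19.63 | $660.99 | $1,321.97
10 | $1,321.97 | $13.22 | $667.60 | $667.59
11 | $667.59 | $6.68 | $674.27 | $0.00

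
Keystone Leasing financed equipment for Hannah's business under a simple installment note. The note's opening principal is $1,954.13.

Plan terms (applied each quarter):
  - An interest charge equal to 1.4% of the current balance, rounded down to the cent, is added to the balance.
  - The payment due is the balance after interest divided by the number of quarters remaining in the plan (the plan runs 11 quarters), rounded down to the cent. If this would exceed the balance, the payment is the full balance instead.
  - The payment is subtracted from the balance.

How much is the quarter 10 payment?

# | Opening | Interest | Payment | End bal
1 | $1,954.13 | $27.35 | $180.13 | $1,801.35
2 | $1,801.35 | $25.21 | $182.65 | $1,643.91
3 | $1,643.91 | $23.01 | $185.21 | $1,481.71
4 | $1,481.71 | $20.74 | $187.80 | $1,314.65
5 | $1,314.65 | $18.40 | $190.43 | $1,142.62
6 | $1,142.62 | $15.99 | $193.10 | $965.51
7 | $965.51 | $13.51 | $195.80 | $783.22
8 | $783.22 | $10.96 | $198.54 | $595.64
9 | $595.64 | $8.33 | $201.32 | $402.65
10 | $402.65 | $5.63 | $204.14 | $204.14

$204.14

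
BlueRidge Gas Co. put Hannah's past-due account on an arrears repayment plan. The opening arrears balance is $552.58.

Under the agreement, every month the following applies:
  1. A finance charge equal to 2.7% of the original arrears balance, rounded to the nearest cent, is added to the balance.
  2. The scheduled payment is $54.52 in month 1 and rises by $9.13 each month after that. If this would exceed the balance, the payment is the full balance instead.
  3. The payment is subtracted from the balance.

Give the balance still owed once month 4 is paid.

$339.40

Month 1: $552.58 +$14.92 interest = $567.50; pay $54.52 → $512.98
Month 2: $512.98 +$14.92 interest = $527.90; pay $63.65 → $464.25
Month 3: $464.25 +$14.92 interest = $479.17; pay $72.78 → $406.39
Month 4: $406.39 +$14.92 interest = $421.31; pay $81.91 → $339.40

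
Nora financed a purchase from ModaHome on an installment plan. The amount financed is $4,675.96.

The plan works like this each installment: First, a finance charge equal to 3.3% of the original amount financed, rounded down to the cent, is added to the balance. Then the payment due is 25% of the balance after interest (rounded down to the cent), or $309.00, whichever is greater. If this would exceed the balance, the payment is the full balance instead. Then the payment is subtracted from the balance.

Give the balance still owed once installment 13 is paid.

$97.09

# | Opening | Interest | Payment | End bal
1 | $4,675.96 | $154.30 | $1,207.56 | $3,622.70
2 | $3,622.70 | $154.30 | $944.25 | $2,832.75
3 | $2,832.75 | $154.30 | $746.76 | $2,240.29
4 | $2,240.29 | $154.30 | $598.64 | $1,795.95
5 | $1,795.95 | $154.30 | $487.56 | $1,462.69
6 | $1,462.69 | $154.30 | $404.24 | $1,212.75
7 | $1,212.75 | $154.30 | $341.76 | $1,025.29
8 | $1,025.29 | $154.30 | $309.00 | $870.59
9 | $870.59 | $154.30 | $309.00 | $715.89
10 | $715.89 | $154.30 | $309.00 | $561.19
11 | $561.19 | $154.30 | $309.00 | $406.49
12 | $406.49 | $154.30 | $309.00 | $251.79
13 | $251.79 | $154.30 | $309.00 | $97.09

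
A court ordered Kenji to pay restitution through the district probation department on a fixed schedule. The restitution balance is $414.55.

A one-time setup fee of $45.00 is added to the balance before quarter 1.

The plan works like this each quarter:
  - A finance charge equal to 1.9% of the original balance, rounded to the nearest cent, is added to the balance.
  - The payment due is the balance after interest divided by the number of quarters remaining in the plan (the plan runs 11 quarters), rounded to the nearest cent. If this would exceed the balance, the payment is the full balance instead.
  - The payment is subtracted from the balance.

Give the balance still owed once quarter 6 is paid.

$237.91

Quarter 1: opening $459.55; interest $7.88 → $467.43; payment $42.49; balance $424.94
Quarter 2: opening $424.94; interest $7.88 → $432.82; payment $43.28; balance $389.54
Quarter 3: opening $389.54; interest $7.88 → $397.42; payment $44.16; balance $353.26
Quarter 4: opening $353.26; interest $7.88 → $361.14; payment $45.14; balance $316.00
Quarter 5: opening $316.00; interest $7.88 → $323.88; payment $46.27; balance $277.61
Quarter 6: opening $277.61; interest $7.88 → $285.49; payment $47.58; balance $237.91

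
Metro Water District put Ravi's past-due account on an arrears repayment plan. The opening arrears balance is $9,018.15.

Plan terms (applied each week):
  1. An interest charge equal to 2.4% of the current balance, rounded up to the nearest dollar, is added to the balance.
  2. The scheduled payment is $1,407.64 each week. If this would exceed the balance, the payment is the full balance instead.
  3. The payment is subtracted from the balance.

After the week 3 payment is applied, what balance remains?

$5,359.23

Week 1: opening $9,018.15; interest $217.00 → $9,235.15; payment $1,407.64; balance $7,827.51
Week 2: opening $7,827.51; interest $188.00 → $8,015.51; payment $1,407.64; balance $6,607.87
Week 3: opening $6,607.87; interest $159.00 → $6,766.87; payment $1,407.64; balance $5,359.23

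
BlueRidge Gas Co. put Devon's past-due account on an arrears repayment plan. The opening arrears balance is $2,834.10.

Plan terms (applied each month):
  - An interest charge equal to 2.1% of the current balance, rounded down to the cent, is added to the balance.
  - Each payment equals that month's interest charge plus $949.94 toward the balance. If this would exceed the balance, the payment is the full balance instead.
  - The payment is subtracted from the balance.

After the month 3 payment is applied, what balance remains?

Month 1: $2,834.10 +$59.51 interest = $2,893.61; pay $1,009.45 → $1,884.16
Month 2: $1,884.16 +$39.56 interest = $1,923.72; pay $989.50 → $934.22
Month 3: $934.22 +$19.61 interest = $953.83; pay $953.83 → $0.00

$0.00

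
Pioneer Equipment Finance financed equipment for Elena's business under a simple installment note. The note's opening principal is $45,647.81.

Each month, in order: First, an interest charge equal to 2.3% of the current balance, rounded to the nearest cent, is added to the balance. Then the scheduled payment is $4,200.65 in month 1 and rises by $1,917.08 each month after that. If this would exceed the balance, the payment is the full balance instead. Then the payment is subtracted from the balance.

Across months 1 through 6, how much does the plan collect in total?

Month 1: opening $45,647.81; interest $1,049.90 → $46,697.71; payment $4,200.65; balance $42,497.06
Month 2: opening $42,497.06; interest $977.43 → $43,474.49; payment $6,117.73; balance $37,356.76
Month 3: opening $37,356.76; interest $859.21 → $38,215.97; payment $8,034.81; balance $30,181.16
Month 4: opening $30,181.16; interest $694.17 → $30,875.33; payment $9,951.89; balance $20,923.44
Month 5: opening $20,923.44; interest $481.24 → $21,404.68; payment $11,868.97; balance $9,535.71
Month 6: opening $9,535.71; interest $219.32 → $9,755.03; payment $9,755.03; balance $0.00
Total paid: $49,929.08

$49,929.08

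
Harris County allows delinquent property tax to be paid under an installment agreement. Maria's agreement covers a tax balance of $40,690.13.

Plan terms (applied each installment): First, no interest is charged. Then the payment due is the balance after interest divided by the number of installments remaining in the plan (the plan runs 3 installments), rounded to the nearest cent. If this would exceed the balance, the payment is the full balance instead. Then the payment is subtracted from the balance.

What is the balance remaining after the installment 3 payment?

$0.00

Installment 1: opening $40,690.13; payment $13,563.38; balance $27,126.75
Installment 2: opening $27,126.75; payment $13,563.38; balance $13,563.37
Installment 3: opening $13,563.37; payment $13,563.37; balance $0.00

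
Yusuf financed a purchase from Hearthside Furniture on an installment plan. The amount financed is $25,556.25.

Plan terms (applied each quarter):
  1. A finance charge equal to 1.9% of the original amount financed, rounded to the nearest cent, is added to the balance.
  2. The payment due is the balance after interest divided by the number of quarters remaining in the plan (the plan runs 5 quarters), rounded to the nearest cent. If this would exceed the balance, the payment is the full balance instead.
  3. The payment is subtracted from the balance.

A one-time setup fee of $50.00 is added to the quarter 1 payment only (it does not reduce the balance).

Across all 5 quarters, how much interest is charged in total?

Quarter 1: opening $25,556.25; interest $485.57 → $26,041.82; payment $5,208.36 (+ $50.00 fee); balance $20,833.46
Quarter 2: opening $20,833.46; interest $485.57 → $21,319.03; payment $5,329.76; balance $15,989.27
Quarter 3: opening $15,989.27; interest $485.57 → $16,474.84; payment $5,491.61; balance $10,983.23
Quarter 4: opening $10,983.23; interest $485.57 → $11,468.80; payment $5,734.40; balance $5,734.40
Quarter 5: opening $5,734.40; interest $485.57 → $6,219.97; payment $6,219.97; balance $0.00
Total interest: $485.57 + $485.57 + $485.57 + $485.57 + $485.57 = $2,427.85

$2,427.85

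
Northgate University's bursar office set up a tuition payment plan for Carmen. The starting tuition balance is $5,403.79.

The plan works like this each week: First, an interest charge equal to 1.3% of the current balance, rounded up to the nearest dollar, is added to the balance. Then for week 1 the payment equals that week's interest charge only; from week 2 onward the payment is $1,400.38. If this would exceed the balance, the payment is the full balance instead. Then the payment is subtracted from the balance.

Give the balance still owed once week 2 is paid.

$4,074.41

Week 1: opening $5,403.79; interest $71.00 → $5,474.79; payment $71.00; balance $5,403.79
Week 2: opening $5,403.79; interest $71.00 → $5,474.79; payment $1,400.38; balance $4,074.41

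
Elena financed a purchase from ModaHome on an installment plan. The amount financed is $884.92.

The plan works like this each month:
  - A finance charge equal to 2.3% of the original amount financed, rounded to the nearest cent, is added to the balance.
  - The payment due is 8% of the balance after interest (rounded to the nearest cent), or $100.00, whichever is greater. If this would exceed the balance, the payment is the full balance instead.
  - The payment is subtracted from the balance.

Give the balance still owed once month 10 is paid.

Month 1: opening $884.92; interest $20.35 → $905.27; payment $100.00; balance $805.27
Month 2: opening $805.27; interest $20.35 → $825.62; payment $100.00; balance $725.62
Month 3: opening $725.62; interest $20.35 → $745.97; payment $100.00; balance $645.97
Month 4: opening $645.97; interest $20.35 → $666.32; payment $100.00; balance $566.32
Month 5: opening $566.32; interest $20.35 → $586.67; payment $100.00; balance $486.67
Month 6: opening $486.67; interest $20.35 → $507.02; payment $100.00; balance $407.02
Month 7: opening $407.02; interest $20.35 → $427.37; payment $100.00; balance $327.37
Month 8: opening $327.37; interest $20.35 → $347.72; payment $100.00; balance $247.72
Month 9: opening $247.72; interest $20.35 → $268.07; payment $100.00; balance $168.07
Month 10: opening $168.07; interest $20.35 → $188.42; payment $100.00; balance $88.42

$88.42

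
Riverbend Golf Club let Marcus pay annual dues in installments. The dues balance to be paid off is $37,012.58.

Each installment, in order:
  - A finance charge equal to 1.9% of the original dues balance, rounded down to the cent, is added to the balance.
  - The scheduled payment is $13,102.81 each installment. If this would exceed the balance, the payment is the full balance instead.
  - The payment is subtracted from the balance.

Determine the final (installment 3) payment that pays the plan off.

Installment 1: $37,012.58 +$703.23 interest = $37,715.81; pay $13,102.81 → $24,613.00
Installment 2: $24,613.00 +$703.23 interest = $25,316.23; pay $13,102.81 → $12,213.42
Installment 3: $12,213.42 +$703.23 interest = $12,916.65; pay $12,916.65 → $0.00

$12,916.65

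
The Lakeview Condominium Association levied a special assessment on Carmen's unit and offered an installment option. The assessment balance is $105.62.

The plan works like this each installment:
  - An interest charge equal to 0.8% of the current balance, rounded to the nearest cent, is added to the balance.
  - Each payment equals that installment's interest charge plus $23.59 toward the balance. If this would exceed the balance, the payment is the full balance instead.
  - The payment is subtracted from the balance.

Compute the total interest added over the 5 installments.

$2.34

Installment 1: opening $105.62; interest $0.84 → $106.46; payment $24.43; balance $82.03
Installment 2: opening $82.03; interest $0.66 → $82.69; payment $24.25; balance $58.44
Installment 3: opening $58.44; interest $0.47 → $58.91; payment $24.06; balance $34.85
Installment 4: opening $34.85; interest $0.28 → $35.13; payment $23.87; balance $11.26
Installment 5: opening $11.26; interest $0.09 → $11.35; payment $11.35; balance $0.00
Total interest: $0.84 + $0.66 + $0.47 + $0.28 + $0.09 = $2.34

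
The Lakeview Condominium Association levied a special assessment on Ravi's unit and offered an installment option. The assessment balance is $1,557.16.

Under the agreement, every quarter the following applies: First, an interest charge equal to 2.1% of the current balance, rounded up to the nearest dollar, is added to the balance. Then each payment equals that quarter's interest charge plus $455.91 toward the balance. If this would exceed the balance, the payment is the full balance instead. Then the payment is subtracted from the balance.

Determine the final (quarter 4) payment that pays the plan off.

$193.43

Quarter 1: $1,557.16 +$33.00 interest = $1,590.16; pay $488.91 → $1,101.25
Quarter 2: $1,101.25 +$24.00 interest = $1,125.25; pay $479.91 → $645.34
Quarter 3: $645.34 +$14.00 interest = $659.34; pay $469.91 → $189.43
Quarter 4: $189.43 +$4.00 interest = $193.43; pay $193.43 → $0.00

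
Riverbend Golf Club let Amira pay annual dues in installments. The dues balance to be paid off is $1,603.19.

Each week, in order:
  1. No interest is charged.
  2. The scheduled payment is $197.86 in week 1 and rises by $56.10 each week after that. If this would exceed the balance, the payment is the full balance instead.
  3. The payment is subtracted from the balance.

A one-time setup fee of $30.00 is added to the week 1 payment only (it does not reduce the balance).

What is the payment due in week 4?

$366.16

Week 1: $1,603.19 − $197.86 (+ $30.00 fee) → $1,405.33
Week 2: $1,405.33 − $253.96 → $1,151.37
Week 3: $1,151.37 − $310.06 → $841.31
Week 4: $841.31 − $366.16 → $475.15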